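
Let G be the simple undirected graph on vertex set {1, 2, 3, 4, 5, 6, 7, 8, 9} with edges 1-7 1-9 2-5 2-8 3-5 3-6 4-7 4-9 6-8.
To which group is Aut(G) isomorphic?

G has two connected components, {2, 3, 5, 6, 8} and {1, 4, 7, 9}; each is 2-regular, so G = C_5 ⊔ C_4. The components are non-isomorphic (different sizes), so Aut(G) = Aut(C_4) × Aut(C_5) = D_4 × D_5 of order 8·10 = 80.

D_4 × D_5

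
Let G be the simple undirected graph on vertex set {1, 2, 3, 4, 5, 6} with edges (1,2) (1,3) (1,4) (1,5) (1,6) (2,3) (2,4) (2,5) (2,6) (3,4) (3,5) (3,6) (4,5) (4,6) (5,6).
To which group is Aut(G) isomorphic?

S_6

Every vertex has degree 5, so G is the complete graph K_6. Any permutation of the 6 vertices preserves K_6, so Aut(K_6) = S_6 of order 6! = 720.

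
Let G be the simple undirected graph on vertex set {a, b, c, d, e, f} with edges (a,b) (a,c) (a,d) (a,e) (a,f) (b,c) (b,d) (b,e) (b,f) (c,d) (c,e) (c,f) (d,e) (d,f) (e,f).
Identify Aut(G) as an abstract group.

the symmetric group on 6 letters

Every vertex has degree 5, so G is the complete graph K_6. Every bijection on the vertex set is an automorphism of K_6; hence Aut(K_6) ≅ S_6, order 720.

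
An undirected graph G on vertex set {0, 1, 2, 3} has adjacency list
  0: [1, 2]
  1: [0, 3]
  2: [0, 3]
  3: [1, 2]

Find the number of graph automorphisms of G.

8

Every vertex has degree 2 and the graph is connected, so G is the 4-cycle C_4. The automorphisms of the 4-cycle are exactly the symmetries of a regular 4-gon: the dihedral group D_4, |D_4| = 8.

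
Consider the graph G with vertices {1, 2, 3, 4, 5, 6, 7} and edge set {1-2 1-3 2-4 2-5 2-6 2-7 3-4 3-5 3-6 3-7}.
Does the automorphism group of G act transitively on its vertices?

Automorphisms preserve degree, but G has vertices of degree 2 and vertices of degree 5; no automorphism maps one to the other, so G is not vertex-transitive.

No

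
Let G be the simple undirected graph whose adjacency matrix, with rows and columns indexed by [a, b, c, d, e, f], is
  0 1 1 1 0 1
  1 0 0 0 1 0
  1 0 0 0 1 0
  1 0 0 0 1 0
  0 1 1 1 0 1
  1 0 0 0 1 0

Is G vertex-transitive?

No

Automorphisms preserve degree, but G has vertices of degree 2 and vertices of degree 4; no automorphism maps one to the other, so G is not vertex-transitive.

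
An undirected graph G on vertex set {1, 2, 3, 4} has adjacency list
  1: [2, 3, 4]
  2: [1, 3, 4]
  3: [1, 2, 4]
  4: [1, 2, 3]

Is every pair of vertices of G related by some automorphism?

Every vertex has degree 3, so G is the complete graph K_4. Every bijection on the vertex set is an automorphism of K_4; hence Aut(K_4) ≅ S_4, order 24. This group acts transitively on the 4 vertices.

Yes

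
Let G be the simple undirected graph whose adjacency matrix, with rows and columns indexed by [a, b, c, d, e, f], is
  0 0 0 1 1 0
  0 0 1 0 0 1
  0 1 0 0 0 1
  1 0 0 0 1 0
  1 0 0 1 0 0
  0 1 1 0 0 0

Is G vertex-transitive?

G has two connected components, {b, c, f} and {a, d, e}; each is 2-regular, so G = C_3 ⊔ C_3. With two isomorphic components, Aut(G) = Aut(C_3) ≀ S_2 = (D_3 × D_3) ⋊ Z_2: permute each cycle by D_3, then optionally swap the two cycles. Order 2·(2·3)² = 72. Under this action every vertex can be carried to every other, so G is vertex-transitive.

Yes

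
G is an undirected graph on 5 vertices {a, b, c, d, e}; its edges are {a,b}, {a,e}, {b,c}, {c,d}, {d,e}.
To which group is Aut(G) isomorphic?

Every vertex has degree 2 and the graph is connected, so G is the 5-cycle C_5. The automorphisms of the 5-cycle are exactly the symmetries of a regular 5-gon: the dihedral group D_5, |D_5| = 10.

D_5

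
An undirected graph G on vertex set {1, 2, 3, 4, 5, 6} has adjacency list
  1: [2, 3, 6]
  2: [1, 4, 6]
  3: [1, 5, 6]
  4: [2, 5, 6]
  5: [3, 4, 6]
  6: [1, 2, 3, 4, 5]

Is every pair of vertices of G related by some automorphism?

No

Vertex 6 is the only vertex of degree 5, so every automorphism fixes it; G is not vertex-transitive.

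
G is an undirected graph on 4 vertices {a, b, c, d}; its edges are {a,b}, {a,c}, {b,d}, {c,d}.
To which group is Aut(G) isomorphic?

G is 2-regular and bipartite on 2^2 = 4 vertices with girth 4; it is the hypercube graph Q_2. Aut(Q_2) consists of the signed permutations of the 2 coordinate axes: 2! permutations times 2^2 sign flips, so |Aut| = 2^2·2! = 8.

Z_2^2 ⋊ S_2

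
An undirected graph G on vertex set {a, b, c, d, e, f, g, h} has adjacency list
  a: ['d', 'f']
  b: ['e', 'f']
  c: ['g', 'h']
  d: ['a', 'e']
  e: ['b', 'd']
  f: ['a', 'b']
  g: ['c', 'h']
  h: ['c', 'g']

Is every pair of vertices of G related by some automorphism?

No

G has two connected components, {a, b, d, e, f} and {c, g, h}; each is 2-regular, so G = C_5 ⊔ C_3. The orbit of a under Aut(G) is {a, b, d, e, f}, which does not contain c, so G is not vertex-transitive.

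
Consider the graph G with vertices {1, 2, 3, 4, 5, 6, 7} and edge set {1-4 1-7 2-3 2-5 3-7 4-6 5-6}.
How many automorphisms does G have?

G is 2-regular and connected on 7 vertices, i.e. the cycle C_7. The automorphisms of the 7-cycle are exactly the symmetries of a regular 7-gon: the dihedral group D_7, |D_7| = 14.

14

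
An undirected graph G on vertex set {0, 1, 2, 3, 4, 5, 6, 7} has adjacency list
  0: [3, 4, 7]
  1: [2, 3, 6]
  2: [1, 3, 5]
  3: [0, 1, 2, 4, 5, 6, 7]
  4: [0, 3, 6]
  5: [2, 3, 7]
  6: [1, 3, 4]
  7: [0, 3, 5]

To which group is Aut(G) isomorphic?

the dihedral group of order 14

Vertex 3 is the unique vertex of degree 7; the remaining 7 vertices each have degree 3 and induce a cycle, so G is the wheel on 8 vertices with hub 3. Every automorphism fixes the hub and acts on the rim 7-cycle, so Aut(G) ≅ Aut(C_7) = D_7 of order 14.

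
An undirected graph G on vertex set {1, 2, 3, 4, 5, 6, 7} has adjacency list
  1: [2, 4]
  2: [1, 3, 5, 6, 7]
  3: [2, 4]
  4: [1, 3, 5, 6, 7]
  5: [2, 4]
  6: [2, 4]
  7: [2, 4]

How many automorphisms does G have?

240

The vertices split by degree into {2, 4} (degree 5) and {1, 3, 5, 6, 7} (degree 2); every edge runs between the two parts, so G is the complete bipartite graph K_{2,5}. Automorphisms preserve the bipartition setwise (since the parts differ in size) and act as S_2 × S_5 within it; |Aut| = 240.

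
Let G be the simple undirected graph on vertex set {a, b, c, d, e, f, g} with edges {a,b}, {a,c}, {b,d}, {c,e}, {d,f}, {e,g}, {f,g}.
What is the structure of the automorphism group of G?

G is 2-regular and connected on 7 vertices, i.e. the cycle C_7. The automorphisms of the 7-cycle are exactly the symmetries of a regular 7-gon: the dihedral group D_7, |D_7| = 14.

D_7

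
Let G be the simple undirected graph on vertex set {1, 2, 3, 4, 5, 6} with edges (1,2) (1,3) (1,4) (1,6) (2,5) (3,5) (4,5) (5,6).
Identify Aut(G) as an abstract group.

S_4 × S_2

The vertices split by degree into {1, 5} (degree 4) and {2, 3, 4, 6} (degree 2); every edge runs between the two parts, so G is the complete bipartite graph K_{2,4}. The parts have unequal sizes, so no automorphism swaps them; each part is permuted independently, giving S_4 × S_2 of order 4!·2! = 48.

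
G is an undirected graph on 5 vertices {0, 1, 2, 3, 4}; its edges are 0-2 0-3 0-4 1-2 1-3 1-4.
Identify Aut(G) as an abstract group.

The vertices split by degree into {0, 1} (degree 3) and {2, 3, 4} (degree 2); every edge runs between the two parts, so G is the complete bipartite graph K_{2,3}. Automorphisms preserve the bipartition setwise (since the parts differ in size) and act as S_2 × S_3 within it; |Aut| = 12.

S_2 × S_3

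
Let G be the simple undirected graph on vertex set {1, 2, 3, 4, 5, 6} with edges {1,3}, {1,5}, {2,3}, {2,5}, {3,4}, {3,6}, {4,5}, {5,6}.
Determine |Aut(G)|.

48

The vertices split by degree into {3, 5} (degree 4) and {1, 2, 4, 6} (degree 2); every edge runs between the two parts, so G is the complete bipartite graph K_{2,4}. Automorphisms preserve the bipartition setwise (since the parts differ in size) and act as S_2 × S_4 within it; |Aut| = 48.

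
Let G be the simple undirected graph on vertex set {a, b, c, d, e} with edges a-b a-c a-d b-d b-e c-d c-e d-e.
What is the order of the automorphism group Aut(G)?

Vertex d is the unique vertex of degree 4; the remaining 4 vertices each have degree 3 and induce a cycle, so G is the wheel on 5 vertices with hub d. Every automorphism fixes the hub and acts on the rim 4-cycle, so Aut(G) ≅ Aut(C_4) = D_4 of order 8.

8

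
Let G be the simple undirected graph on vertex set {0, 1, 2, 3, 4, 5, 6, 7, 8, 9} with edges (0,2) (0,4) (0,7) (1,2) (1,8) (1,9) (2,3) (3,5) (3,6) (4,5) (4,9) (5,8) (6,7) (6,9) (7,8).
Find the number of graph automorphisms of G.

G is 3-regular on 10 vertices with no triangles and no 4-cycles (girth 5): this is the Petersen graph. Viewing the Petersen graph as the Kneser graph K(5,2) — vertices are 2-subsets of {1,…,5}, edges join disjoint pairs — its automorphisms are exactly the permutations of the 5-element set, so Aut ≅ S_5 of order 120.

120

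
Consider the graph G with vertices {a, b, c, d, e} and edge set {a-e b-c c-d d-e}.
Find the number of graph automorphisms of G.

2

The degree sequence is [1, 1, 2, 2, 2]; the two degree-1 vertices a and b are the ends of a path, so G = P_5. The only nontrivial automorphism of a path is the end-to-end reflection, so Aut(G) ≅ Z_2.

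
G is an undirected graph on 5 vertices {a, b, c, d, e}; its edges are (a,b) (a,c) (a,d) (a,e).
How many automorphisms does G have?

24

Vertex a has degree 4 and every other vertex has degree 1, so G is the star K_{1,4} with centre a. Any automorphism fixes the centre and permutes the 4 leaves freely, so Aut(G) ≅ S_4 of order 4! = 24.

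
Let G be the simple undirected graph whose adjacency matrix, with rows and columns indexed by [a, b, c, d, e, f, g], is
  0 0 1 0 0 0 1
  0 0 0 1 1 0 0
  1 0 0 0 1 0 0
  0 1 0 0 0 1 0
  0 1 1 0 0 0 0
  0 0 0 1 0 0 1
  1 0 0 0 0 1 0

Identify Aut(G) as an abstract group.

D_7

G is 2-regular and connected on 7 vertices, i.e. the cycle C_7. The automorphisms of the 7-cycle are exactly the symmetries of a regular 7-gon: the dihedral group D_7, |D_7| = 14.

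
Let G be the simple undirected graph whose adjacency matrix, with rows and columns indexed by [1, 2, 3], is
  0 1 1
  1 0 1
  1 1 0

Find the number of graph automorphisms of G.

6

Every vertex has degree 2, so G is the complete graph K_3. Every bijection on the vertex set is an automorphism of K_3; hence Aut(K_3) ≅ S_3, order 6.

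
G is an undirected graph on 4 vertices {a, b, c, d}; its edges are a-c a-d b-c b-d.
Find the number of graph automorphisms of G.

8

G is 2-regular and bipartite on 2^2 = 4 vertices with girth 4; it is the hypercube graph Q_2. Aut(Q_2) consists of the signed permutations of the 2 coordinate axes: 2! permutations times 2^2 sign flips, so |Aut| = 2^2·2! = 8.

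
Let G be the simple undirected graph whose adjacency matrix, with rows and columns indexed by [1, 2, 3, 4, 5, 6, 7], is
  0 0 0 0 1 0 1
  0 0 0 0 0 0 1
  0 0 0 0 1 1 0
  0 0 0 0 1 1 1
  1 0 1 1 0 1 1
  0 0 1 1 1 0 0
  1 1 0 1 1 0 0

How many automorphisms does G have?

Degrees alone do not determine every vertex (e.g. 1 and 3 both have degree 2), but their neighbour-degree multisets differ: N(1) has degrees [4, 5] while N(3) has degrees [3, 5]. Repeating this refinement separates all vertices, so the only automorphism is the identity.

1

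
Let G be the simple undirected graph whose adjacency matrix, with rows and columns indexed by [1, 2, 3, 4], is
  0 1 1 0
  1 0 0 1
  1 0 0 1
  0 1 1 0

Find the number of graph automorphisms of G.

G is 2-regular and bipartite on 2^2 = 4 vertices with girth 4; it is the hypercube graph Q_2. Aut(Q_2) consists of the signed permutations of the 2 coordinate axes: 2! permutations times 2^2 sign flips, so |Aut| = 2^2·2! = 8.

8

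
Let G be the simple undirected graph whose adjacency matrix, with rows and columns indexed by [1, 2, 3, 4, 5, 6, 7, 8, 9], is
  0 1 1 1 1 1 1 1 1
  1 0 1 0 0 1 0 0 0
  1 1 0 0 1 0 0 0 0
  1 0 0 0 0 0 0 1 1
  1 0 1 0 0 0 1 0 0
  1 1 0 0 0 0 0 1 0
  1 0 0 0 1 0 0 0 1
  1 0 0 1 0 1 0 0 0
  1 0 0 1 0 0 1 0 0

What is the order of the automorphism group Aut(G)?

Vertex 1 is the unique vertex of degree 8; the remaining 8 vertices each have degree 3 and induce a cycle, so G is the wheel on 9 vertices with hub 1. With the hub fixed, the remaining symmetry is that of the rim cycle C_8, giving the dihedral group D_8.

16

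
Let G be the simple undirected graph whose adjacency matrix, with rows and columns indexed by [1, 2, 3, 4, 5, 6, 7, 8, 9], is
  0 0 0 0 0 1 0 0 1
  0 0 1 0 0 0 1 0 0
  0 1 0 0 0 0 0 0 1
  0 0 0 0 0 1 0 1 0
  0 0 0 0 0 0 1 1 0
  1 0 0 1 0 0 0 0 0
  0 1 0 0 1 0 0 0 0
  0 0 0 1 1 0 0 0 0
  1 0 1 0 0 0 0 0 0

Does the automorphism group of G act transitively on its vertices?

G is 2-regular and connected on 9 vertices, i.e. the cycle C_9. The automorphisms of the 9-cycle are exactly the symmetries of a regular 9-gon: the dihedral group D_9, |D_9| = 18. This group acts transitively on the 9 vertices.

Yes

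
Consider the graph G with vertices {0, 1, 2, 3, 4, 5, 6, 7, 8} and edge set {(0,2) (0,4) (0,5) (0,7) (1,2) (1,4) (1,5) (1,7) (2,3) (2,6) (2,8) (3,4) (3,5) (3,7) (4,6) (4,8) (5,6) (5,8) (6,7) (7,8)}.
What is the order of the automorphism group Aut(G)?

The vertices split by degree into {2, 4, 5, 7} (degree 5) and {0, 1, 3, 6, 8} (degree 4); every edge runs between the two parts, so G is the complete bipartite graph K_{4,5}. Automorphisms preserve the bipartition setwise (since the parts differ in size) and act as S_4 × S_5 within it; |Aut| = 2880.

2880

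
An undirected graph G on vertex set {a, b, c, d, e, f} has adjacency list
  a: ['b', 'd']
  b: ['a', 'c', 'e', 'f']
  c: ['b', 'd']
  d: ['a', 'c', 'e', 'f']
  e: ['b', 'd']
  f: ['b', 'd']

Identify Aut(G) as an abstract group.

The vertices split by degree into {b, d} (degree 4) and {a, c, e, f} (degree 2); every edge runs between the two parts, so G is the complete bipartite graph K_{2,4}. Automorphisms preserve the bipartition setwise (since the parts differ in size) and act as S_4 × S_2 within it; |Aut| = 48.

S_4 × S_2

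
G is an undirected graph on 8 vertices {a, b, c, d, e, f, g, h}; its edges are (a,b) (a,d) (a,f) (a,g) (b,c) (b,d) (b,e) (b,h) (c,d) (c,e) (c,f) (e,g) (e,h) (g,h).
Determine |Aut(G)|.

Degrees alone do not determine every vertex (e.g. a and c both have degree 4), but their neighbour-degree multisets differ: N(a) has degrees [2, 3, 3, 5] while N(c) has degrees [2, 3, 4, 5]. Repeating this refinement separates all vertices, so the only automorphism is the identity.

1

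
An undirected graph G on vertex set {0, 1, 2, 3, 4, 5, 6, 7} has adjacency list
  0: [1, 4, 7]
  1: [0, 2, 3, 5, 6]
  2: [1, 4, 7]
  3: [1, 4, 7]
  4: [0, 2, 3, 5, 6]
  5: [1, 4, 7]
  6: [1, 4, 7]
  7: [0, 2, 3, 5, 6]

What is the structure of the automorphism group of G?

S_3 × S_5

The vertices split by degree into {1, 4, 7} (degree 5) and {0, 2, 3, 5, 6} (degree 3); every edge runs between the two parts, so G is the complete bipartite graph K_{3,5}. The parts have unequal sizes, so no automorphism swaps them; each part is permuted independently, giving S_3 × S_5 of order 3!·5! = 720.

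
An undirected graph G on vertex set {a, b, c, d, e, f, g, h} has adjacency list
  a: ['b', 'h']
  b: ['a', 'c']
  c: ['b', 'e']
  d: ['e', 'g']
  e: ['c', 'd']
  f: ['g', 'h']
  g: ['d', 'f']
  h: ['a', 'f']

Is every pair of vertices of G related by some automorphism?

Every vertex has degree 2 and the graph is connected, so G is the 8-cycle C_8. The automorphisms of the 8-cycle are exactly the symmetries of a regular 8-gon: the dihedral group D_8, |D_8| = 16. This group acts transitively on the 8 vertices.

Yes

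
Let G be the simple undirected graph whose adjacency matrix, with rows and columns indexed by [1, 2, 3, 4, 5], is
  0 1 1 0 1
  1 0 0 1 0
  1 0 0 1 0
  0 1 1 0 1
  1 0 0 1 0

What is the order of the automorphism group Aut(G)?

12

The vertices split by degree into {1, 4} (degree 3) and {2, 3, 5} (degree 2); every edge runs between the two parts, so G is the complete bipartite graph K_{2,3}. Automorphisms preserve the bipartition setwise (since the parts differ in size) and act as S_3 × S_2 within it; |Aut| = 12.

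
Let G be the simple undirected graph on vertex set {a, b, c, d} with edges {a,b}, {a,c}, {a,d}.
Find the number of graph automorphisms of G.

Vertex a has degree 3 and every other vertex has degree 1, so G is the star K_{1,3} with centre a. Any automorphism fixes the centre and permutes the 3 leaves freely, so Aut(G) ≅ S_3 of order 3! = 6.

6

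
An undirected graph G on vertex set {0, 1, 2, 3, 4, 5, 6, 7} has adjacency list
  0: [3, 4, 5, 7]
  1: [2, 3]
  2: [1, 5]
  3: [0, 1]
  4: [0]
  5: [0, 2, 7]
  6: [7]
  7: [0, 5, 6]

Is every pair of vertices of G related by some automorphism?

No

Vertex 0 is the only vertex of degree 4, so every automorphism fixes it; G is not vertex-transitive.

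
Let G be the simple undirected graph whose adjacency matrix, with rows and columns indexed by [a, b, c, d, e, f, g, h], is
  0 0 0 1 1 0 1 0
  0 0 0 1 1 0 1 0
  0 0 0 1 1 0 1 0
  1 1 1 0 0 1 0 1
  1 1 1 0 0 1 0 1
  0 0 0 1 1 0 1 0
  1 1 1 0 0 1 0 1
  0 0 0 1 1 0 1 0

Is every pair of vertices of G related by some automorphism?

Automorphisms preserve degree, but G has vertices of degree 3 and vertices of degree 5; no automorphism maps one to the other, so G is not vertex-transitive.

No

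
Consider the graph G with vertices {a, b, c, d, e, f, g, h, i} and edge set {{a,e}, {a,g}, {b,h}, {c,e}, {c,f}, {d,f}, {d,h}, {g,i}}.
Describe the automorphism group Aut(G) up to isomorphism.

the cyclic group of order 2

The degree sequence is [2, 1, 2, 2, 2, 2, 2, 2, 1]; the two degree-1 vertices b and i are the ends of a path, so G = P_9. The only nontrivial automorphism of a path is the end-to-end reflection, so Aut(G) ≅ Z_2.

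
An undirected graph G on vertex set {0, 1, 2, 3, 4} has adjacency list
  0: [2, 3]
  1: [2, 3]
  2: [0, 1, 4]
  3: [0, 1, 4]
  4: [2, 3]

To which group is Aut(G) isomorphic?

The vertices split by degree into {2, 3} (degree 3) and {0, 1, 4} (degree 2); every edge runs between the two parts, so G is the complete bipartite graph K_{2,3}. Automorphisms preserve the bipartition setwise (since the parts differ in size) and act as S_3 × S_2 within it; |Aut| = 12.

S_3 × S_2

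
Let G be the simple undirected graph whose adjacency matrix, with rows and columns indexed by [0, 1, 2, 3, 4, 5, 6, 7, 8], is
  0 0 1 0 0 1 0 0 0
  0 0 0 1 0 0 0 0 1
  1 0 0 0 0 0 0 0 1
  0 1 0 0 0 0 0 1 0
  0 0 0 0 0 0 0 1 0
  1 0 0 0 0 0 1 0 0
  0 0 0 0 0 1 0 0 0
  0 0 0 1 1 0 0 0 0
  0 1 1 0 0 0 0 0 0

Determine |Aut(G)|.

The degree sequence is [2, 2, 2, 2, 1, 2, 1, 2, 2]; the two degree-1 vertices 4 and 6 are the ends of a path, so G = P_9. A path has exactly one nontrivial symmetry — reversal — giving Aut(G) of order 2.

2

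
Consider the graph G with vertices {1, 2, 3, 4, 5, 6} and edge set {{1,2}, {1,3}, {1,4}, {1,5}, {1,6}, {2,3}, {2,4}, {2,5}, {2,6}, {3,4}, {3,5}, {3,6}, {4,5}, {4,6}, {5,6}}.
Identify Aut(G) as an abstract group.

Every vertex has degree 5, so G is the complete graph K_6. Any permutation of the 6 vertices preserves K_6, so Aut(K_6) = S_6 of order 6! = 720.

the symmetric group on 6 letters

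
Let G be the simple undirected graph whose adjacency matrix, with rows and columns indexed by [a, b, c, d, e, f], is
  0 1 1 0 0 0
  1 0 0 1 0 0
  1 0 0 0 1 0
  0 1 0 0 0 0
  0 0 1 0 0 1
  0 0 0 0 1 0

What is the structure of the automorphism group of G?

the cyclic group of order 2

The degree sequence is [2, 2, 2, 1, 2, 1]; the two degree-1 vertices d and f are the ends of a path, so G = P_6. A path has exactly one nontrivial symmetry — reversal — giving Aut(G) of order 2.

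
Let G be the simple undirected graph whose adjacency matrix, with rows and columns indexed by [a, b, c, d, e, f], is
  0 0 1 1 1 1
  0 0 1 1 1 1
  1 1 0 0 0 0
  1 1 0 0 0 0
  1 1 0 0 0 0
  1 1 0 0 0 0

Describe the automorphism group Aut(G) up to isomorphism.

The vertices split by degree into {a, b} (degree 4) and {c, d, e, f} (degree 2); every edge runs between the two parts, so G is the complete bipartite graph K_{2,4}. Automorphisms preserve the bipartition setwise (since the parts differ in size) and act as S_2 × S_4 within it; |Aut| = 48.

S_2 × S_4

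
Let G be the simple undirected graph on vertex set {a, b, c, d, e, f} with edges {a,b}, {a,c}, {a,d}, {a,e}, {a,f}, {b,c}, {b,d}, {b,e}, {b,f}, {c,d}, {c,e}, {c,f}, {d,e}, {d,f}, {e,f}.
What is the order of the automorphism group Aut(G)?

720

All 6 vertices are pairwise adjacent: G = K_6. Every bijection on the vertex set is an automorphism of K_6; hence Aut(K_6) ≅ S_6, order 720.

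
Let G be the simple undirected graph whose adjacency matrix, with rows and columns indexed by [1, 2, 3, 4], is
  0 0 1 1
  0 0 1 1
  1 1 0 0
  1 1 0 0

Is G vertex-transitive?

G is 2-regular and bipartite on 2^2 = 4 vertices with girth 4; it is the hypercube graph Q_2. Aut(Q_2) consists of the signed permutations of the 2 coordinate axes: 2! permutations times 2^2 sign flips, so |Aut| = 2^2·2! = 8. Under this action every vertex can be carried to every other, so G is vertex-transitive.

Yes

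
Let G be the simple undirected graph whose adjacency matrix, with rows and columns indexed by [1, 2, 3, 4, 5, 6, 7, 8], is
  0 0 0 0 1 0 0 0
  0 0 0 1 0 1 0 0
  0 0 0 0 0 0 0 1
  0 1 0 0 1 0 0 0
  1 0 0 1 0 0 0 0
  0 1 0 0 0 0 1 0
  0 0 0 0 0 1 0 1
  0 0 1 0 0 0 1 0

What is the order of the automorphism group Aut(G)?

2

The degree sequence is [1, 2, 1, 2, 2, 2, 2, 2]; the two degree-1 vertices 1 and 3 are the ends of a path, so G = P_8. A path has exactly one nontrivial symmetry — reversal — giving Aut(G) of order 2.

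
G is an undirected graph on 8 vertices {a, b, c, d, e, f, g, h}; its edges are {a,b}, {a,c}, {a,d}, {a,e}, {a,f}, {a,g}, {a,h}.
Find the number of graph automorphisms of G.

Vertex a has degree 7 and every other vertex has degree 1, so G is the star K_{1,7} with centre a. Any automorphism fixes the centre and permutes the 7 leaves freely, so Aut(G) ≅ S_7 of order 7! = 5040.

5040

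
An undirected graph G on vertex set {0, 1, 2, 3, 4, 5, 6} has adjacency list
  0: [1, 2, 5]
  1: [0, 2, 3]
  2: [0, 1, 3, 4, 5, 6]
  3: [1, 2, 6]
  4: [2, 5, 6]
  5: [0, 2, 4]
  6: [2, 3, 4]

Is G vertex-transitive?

No

Vertex 2 is the only vertex of degree 6, so every automorphism fixes it; G is not vertex-transitive.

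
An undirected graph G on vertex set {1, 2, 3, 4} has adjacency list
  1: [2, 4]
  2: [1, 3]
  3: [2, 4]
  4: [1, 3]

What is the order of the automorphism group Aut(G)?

8

G is 2-regular and bipartite on 2^2 = 4 vertices with girth 4; it is the hypercube graph Q_2. Aut(Q_2) consists of the signed permutations of the 2 coordinate axes: 2! permutations times 2^2 sign flips, so |Aut| = 2^2·2! = 8.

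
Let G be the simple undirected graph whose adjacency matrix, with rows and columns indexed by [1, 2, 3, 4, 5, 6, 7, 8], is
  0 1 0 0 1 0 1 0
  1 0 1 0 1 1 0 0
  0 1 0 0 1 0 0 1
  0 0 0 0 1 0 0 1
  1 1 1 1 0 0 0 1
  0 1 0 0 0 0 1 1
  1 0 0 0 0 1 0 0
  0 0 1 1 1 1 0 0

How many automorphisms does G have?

1

Degrees alone do not determine every vertex (e.g. 1 and 3 both have degree 3), but their neighbour-degree multisets differ: N(1) has degrees [2, 4, 5] while N(3) has degrees [4, 4, 5]. Repeating this refinement separates all vertices, so the only automorphism is the identity.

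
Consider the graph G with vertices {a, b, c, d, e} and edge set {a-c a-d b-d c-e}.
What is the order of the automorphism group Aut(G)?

2

The degree sequence is [2, 1, 2, 2, 1]; the two degree-1 vertices b and e are the ends of a path, so G = P_5. The only nontrivial automorphism of a path is the end-to-end reflection, so Aut(G) ≅ Z_2.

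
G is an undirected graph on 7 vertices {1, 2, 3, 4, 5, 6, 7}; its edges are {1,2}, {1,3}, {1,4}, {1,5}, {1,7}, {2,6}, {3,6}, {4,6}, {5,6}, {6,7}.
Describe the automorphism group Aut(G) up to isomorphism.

The vertices split by degree into {1, 6} (degree 5) and {2, 3, 4, 5, 7} (degree 2); every edge runs between the two parts, so G is the complete bipartite graph K_{2,5}. The parts have unequal sizes, so no automorphism swaps them; each part is permuted independently, giving S_2 × S_5 of order 2!·5! = 240.

S_2 × S_5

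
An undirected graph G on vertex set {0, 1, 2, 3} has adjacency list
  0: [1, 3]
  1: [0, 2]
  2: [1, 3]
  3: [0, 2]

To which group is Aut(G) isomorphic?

the dihedral group of order 8

Every vertex has degree 2 and the graph is connected, so G is the 4-cycle C_4. C_4 has 4 rotations and 4 reflections, so Aut(C_4) ≅ D_4 of order 8.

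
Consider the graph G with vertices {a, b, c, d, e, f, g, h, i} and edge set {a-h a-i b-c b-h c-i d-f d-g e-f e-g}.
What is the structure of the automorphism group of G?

G has two connected components, {a, b, c, h, i} and {d, e, f, g}; each is 2-regular, so G = C_5 ⊔ C_4. No automorphism exchanges components of different sizes, hence Aut(G) is the direct product D_5 × D_4, order 80.

D_5 × D_4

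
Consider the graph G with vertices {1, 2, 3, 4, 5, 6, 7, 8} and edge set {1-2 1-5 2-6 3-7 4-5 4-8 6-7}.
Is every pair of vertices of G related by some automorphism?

No

Automorphisms preserve degree, but G has vertices of degree 1 and vertices of degree 2; no automorphism maps one to the other, so G is not vertex-transitive.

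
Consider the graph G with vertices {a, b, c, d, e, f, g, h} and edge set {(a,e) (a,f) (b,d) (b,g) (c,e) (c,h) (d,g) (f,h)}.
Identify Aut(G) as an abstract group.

D_3 × D_5

G has two connected components, {a, c, e, f, h} and {b, d, g}; each is 2-regular, so G = C_5 ⊔ C_3. The components are non-isomorphic (different sizes), so Aut(G) = Aut(C_3) × Aut(C_5) = D_3 × D_5 of order 6·10 = 60.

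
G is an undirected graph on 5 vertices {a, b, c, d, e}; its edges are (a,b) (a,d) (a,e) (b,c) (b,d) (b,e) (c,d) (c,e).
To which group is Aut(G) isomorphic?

Vertex b is the unique vertex of degree 4; the remaining 4 vertices each have degree 3 and induce a cycle, so G is the wheel on 5 vertices with hub b. With the hub fixed, the remaining symmetry is that of the rim cycle C_4, giving the dihedral group D_4.

D_4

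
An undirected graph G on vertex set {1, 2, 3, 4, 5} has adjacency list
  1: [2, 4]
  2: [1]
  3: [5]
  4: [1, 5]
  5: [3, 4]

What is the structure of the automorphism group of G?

The degree sequence is [2, 1, 1, 2, 2]; the two degree-1 vertices 2 and 3 are the ends of a path, so G = P_5. The only nontrivial automorphism of a path is the end-to-end reflection, so Aut(G) ≅ Z_2.

the cyclic group of order 2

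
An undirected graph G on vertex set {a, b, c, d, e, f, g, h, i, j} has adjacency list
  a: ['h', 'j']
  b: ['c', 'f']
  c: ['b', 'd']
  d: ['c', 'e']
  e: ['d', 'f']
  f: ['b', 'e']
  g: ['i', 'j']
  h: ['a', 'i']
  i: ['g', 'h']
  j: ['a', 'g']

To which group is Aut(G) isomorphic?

G has two connected components, {a, g, h, i, j} and {b, c, d, e, f}; each is 2-regular, so G = C_5 ⊔ C_5. With two isomorphic components, Aut(G) = Aut(C_5) ≀ S_2 = (D_5 × D_5) ⋊ Z_2: permute each cycle by D_5, then optionally swap the two cycles. Order 2·(2·5)² = 200.

(D_5 × D_5) ⋊ Z_2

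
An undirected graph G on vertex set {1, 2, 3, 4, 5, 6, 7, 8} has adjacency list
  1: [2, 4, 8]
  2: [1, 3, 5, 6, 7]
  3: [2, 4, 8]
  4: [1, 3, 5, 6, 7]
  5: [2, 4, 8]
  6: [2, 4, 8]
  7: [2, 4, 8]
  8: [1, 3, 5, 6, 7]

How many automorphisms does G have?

720

The vertices split by degree into {2, 4, 8} (degree 5) and {1, 3, 5, 6, 7} (degree 3); every edge runs between the two parts, so G is the complete bipartite graph K_{3,5}. Automorphisms preserve the bipartition setwise (since the parts differ in size) and act as S_5 × S_3 within it; |Aut| = 720.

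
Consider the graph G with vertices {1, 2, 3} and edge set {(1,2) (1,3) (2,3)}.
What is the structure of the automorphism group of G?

S_3

Every vertex has degree 2, so G is the complete graph K_3. Every bijection on the vertex set is an automorphism of K_3; hence Aut(K_3) ≅ S_3, order 6.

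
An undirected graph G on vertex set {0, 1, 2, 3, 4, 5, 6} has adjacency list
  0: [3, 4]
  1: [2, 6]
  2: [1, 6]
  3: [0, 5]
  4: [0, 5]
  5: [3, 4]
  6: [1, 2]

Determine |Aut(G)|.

48

G has two connected components, {0, 3, 4, 5} and {1, 2, 6}; each is 2-regular, so G = C_4 ⊔ C_3. The components are non-isomorphic (different sizes), so Aut(G) = Aut(C_4) × Aut(C_3) = D_4 × D_3 of order 8·6 = 48.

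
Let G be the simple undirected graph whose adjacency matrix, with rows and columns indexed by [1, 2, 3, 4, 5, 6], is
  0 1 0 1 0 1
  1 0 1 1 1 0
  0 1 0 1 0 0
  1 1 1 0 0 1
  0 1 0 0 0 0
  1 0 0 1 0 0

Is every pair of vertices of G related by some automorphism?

Vertex 1 is the only vertex of degree 3, so every automorphism fixes it; G is not vertex-transitive.

No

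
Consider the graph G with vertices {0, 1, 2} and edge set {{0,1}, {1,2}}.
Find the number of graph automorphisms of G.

The degree sequence is [1, 2, 1]; the two degree-1 vertices 0 and 2 are the ends of a path, so G = P_3. A path has exactly one nontrivial symmetry — reversal — giving Aut(G) of order 2.

2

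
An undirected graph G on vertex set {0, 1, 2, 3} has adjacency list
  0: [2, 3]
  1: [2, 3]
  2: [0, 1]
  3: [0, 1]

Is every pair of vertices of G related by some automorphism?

G is 2-regular and bipartite with parts {2, 3} and {0, 1} (each part is independent and every cross-pair is an edge), so G = K_{2,2}. Aut(K_{2,2}) is the wreath product S_2 ≀ Z_2: permute within each part, then optionally swap the parts; |Aut| = 2·(2!)² = 8. Under this action every vertex can be carried to every other, so G is vertex-transitive.

Yes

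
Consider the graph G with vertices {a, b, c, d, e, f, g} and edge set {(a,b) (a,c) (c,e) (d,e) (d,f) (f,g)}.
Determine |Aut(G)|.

2

The degree sequence is [2, 1, 2, 2, 2, 2, 1]; the two degree-1 vertices b and g are the ends of a path, so G = P_7. The only nontrivial automorphism of a path is the end-to-end reflection, so Aut(G) ≅ Z_2.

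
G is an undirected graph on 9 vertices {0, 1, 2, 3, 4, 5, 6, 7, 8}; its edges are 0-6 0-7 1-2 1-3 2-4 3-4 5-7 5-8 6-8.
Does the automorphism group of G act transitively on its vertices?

G has two connected components, {0, 5, 6, 7, 8} and {1, 2, 3, 4}; each is 2-regular, so G = C_5 ⊔ C_4. The orbit of 0 under Aut(G) is {0, 5, 6, 7, 8}, which does not contain 1, so G is not vertex-transitive.

No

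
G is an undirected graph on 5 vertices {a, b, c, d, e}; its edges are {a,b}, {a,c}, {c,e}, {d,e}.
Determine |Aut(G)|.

2

The degree sequence is [2, 1, 2, 1, 2]; the two degree-1 vertices b and d are the ends of a path, so G = P_5. The only nontrivial automorphism of a path is the end-to-end reflection, so Aut(G) ≅ Z_2.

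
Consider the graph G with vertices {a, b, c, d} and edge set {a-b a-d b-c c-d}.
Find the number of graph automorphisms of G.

G is 2-regular and connected on 4 vertices, i.e. the cycle C_4. The automorphisms of the 4-cycle are exactly the symmetries of a regular 4-gon: the dihedral group D_4, |D_4| = 8.

8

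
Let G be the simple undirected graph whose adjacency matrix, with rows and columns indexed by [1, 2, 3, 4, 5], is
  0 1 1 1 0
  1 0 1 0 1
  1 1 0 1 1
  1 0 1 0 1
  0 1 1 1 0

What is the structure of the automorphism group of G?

Vertex 3 is the unique vertex of degree 4; the remaining 4 vertices each have degree 3 and induce a cycle, so G is the wheel on 5 vertices with hub 3. With the hub fixed, the remaining symmetry is that of the rim cycle C_4, giving the dihedral group D_4.

D_4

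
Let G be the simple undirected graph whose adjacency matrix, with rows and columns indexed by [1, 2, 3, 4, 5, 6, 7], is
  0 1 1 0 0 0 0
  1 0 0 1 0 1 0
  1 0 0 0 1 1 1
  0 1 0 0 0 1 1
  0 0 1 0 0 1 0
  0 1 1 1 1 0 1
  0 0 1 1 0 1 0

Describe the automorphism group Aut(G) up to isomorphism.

Degrees alone do not determine every vertex (e.g. 1 and 5 both have degree 2), but their neighbour-degree multisets differ: N(1) has degrees [3, 4] while N(5) has degrees [4, 5]. Repeating this refinement separates all vertices, so the only automorphism is the identity.

the trivial group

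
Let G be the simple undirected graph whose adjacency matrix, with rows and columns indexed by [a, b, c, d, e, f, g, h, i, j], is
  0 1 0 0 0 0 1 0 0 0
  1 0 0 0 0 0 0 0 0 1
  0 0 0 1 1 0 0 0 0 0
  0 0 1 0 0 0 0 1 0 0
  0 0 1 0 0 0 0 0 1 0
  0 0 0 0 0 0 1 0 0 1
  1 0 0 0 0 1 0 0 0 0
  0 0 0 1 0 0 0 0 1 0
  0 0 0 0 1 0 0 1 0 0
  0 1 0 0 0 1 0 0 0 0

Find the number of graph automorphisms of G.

G has two connected components, {a, b, f, g, j} and {c, d, e, h, i}; each is 2-regular, so G = C_5 ⊔ C_5. With two isomorphic components, Aut(G) = Aut(C_5) ≀ S_2 = (D_5 × D_5) ⋊ Z_2: permute each cycle by D_5, then optionally swap the two cycles. Order 2·(2·5)² = 200.

200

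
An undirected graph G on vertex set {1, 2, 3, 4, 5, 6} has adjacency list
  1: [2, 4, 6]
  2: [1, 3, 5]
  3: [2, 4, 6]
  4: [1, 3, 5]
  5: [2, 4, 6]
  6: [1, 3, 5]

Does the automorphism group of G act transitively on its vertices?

Yes

G is 3-regular and bipartite with parts {2, 4, 6} and {1, 3, 5} (each part is independent and every cross-pair is an edge), so G = K_{3,3}. Aut(K_{3,3}) is the wreath product S_3 ≀ Z_2: permute within each part, then optionally swap the parts; |Aut| = 2·(3!)² = 72. Under this action every vertex can be carried to every other, so G is vertex-transitive.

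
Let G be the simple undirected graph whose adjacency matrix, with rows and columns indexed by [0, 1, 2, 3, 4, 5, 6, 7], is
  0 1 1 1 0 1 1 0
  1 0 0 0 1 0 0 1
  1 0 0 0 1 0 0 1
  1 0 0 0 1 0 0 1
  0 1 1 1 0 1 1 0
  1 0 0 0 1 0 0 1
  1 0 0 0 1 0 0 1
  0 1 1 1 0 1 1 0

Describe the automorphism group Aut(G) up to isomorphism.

S_5 × S_3

The vertices split by degree into {0, 4, 7} (degree 5) and {1, 2, 3, 5, 6} (degree 3); every edge runs between the two parts, so G is the complete bipartite graph K_{3,5}. The parts have unequal sizes, so no automorphism swaps them; each part is permuted independently, giving S_5 × S_3 of order 5!·3! = 720.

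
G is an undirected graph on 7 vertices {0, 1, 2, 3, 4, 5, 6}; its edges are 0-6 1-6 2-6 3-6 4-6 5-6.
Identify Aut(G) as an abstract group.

S_6

Vertex 6 has degree 6 and every other vertex has degree 1, so G is the star K_{1,6} with centre 6. The 6 leaves are pairwise interchangeable while the centre is fixed, giving Aut(G) = S_6.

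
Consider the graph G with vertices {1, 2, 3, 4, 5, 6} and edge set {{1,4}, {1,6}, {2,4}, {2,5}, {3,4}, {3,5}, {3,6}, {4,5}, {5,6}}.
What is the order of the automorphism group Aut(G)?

1

Degrees alone do not determine every vertex (e.g. 1 and 2 both have degree 2), but their neighbour-degree multisets differ: N(1) has degrees [3, 4] while N(2) has degrees [4, 4]. Repeating this refinement separates all vertices, so the only automorphism is the identity.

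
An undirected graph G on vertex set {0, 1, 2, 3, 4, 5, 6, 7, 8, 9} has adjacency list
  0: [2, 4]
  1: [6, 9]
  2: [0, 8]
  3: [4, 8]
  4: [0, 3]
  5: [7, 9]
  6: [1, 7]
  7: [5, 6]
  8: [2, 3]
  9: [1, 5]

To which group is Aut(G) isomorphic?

G has two connected components, {1, 5, 6, 7, 9} and {0, 2, 3, 4, 8}; each is 2-regular, so G = C_5 ⊔ C_5. Aut of a disjoint union of two copies of C_5 is the wreath product D_5 ≀ Z_2, of order 2·10² = 200.

D_5 ≀ Z_2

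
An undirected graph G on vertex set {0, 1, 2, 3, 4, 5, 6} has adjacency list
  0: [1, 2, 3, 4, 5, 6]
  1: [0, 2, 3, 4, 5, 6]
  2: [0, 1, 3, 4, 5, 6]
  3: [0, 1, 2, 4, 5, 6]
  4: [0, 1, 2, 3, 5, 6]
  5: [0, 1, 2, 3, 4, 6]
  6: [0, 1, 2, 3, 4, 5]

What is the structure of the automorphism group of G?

S_7

All 7 vertices are pairwise adjacent: G = K_7. Any permutation of the 7 vertices preserves K_7, so Aut(K_7) = S_7 of order 7! = 5040.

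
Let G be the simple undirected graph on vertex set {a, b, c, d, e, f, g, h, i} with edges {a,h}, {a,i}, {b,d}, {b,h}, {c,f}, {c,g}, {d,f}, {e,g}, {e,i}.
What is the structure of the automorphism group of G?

D_9

G is 2-regular and connected on 9 vertices, i.e. the cycle C_9. C_9 has 9 rotations and 9 reflections, so Aut(C_9) ≅ D_9 of order 18.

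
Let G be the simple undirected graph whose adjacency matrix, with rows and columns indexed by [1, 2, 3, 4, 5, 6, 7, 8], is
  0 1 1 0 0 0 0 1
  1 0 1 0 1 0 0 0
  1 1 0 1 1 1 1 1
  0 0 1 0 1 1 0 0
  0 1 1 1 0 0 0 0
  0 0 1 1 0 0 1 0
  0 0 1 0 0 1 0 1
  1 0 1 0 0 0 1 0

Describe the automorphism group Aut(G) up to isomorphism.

the dihedral group of order 14

Vertex 3 is the unique vertex of degree 7; the remaining 7 vertices each have degree 3 and induce a cycle, so G is the wheel on 8 vertices with hub 3. With the hub fixed, the remaining symmetry is that of the rim cycle C_7, giving the dihedral group D_7.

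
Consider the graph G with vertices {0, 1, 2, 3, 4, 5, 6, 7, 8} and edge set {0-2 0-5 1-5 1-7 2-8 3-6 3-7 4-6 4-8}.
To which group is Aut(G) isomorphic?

the dihedral group of order 18

G is 2-regular and connected on 9 vertices, i.e. the cycle C_9. C_9 has 9 rotations and 9 reflections, so Aut(C_9) ≅ D_9 of order 18.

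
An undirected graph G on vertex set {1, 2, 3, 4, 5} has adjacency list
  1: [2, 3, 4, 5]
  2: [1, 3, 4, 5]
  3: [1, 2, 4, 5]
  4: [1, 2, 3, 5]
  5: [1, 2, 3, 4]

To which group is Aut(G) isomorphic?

S_5

Every vertex has degree 4, so G is the complete graph K_5. Every bijection on the vertex set is an automorphism of K_5; hence Aut(K_5) ≅ S_5, order 120.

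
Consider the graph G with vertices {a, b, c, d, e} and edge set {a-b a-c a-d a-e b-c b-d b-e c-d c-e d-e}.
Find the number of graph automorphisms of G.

120

Every vertex has degree 4, so G is the complete graph K_5. Any permutation of the 5 vertices preserves K_5, so Aut(K_5) = S_5 of order 5! = 120.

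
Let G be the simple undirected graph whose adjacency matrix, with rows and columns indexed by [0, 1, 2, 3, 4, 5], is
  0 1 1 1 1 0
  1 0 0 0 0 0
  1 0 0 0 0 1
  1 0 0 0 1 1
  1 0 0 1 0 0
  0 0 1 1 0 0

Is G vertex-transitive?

No

Vertex 0 is the only vertex of degree 4, so every automorphism fixes it; G is not vertex-transitive.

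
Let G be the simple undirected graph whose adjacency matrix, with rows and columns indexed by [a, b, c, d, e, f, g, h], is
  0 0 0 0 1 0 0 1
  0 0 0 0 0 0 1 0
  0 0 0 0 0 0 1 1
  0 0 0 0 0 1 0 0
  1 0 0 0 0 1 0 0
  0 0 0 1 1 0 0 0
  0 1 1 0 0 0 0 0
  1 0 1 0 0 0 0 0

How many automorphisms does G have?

2

The degree sequence is [2, 1, 2, 1, 2, 2, 2, 2]; the two degree-1 vertices b and d are the ends of a path, so G = P_8. The only nontrivial automorphism of a path is the end-to-end reflection, so Aut(G) ≅ Z_2.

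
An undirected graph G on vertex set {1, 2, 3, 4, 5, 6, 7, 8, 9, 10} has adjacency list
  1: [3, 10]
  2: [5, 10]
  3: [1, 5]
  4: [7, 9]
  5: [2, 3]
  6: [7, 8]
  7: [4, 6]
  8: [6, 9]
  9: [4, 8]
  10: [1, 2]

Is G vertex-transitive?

Yes

G has two connected components, {4, 6, 7, 8, 9} and {1, 2, 3, 5, 10}; each is 2-regular, so G = C_5 ⊔ C_5. Aut of a disjoint union of two copies of C_5 is the wreath product D_5 ≀ Z_2, of order 2·10² = 200. This group acts transitively on the 10 vertices.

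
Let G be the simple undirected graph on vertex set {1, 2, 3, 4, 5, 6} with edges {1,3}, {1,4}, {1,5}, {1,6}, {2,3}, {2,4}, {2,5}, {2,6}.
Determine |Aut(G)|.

48

The vertices split by degree into {1, 2} (degree 4) and {3, 4, 5, 6} (degree 2); every edge runs between the two parts, so G is the complete bipartite graph K_{2,4}. The parts have unequal sizes, so no automorphism swaps them; each part is permuted independently, giving S_4 × S_2 of order 4!·2! = 48.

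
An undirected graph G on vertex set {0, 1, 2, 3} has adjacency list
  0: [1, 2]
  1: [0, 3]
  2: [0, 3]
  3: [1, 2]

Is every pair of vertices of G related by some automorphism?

G is 2-regular and bipartite with parts {1, 2} and {0, 3} (each part is independent and every cross-pair is an edge), so G = K_{2,2}. Each part can be permuted independently (S_2 × S_2) and the two equal-size parts can also be swapped, giving (S_2 × S_2) ⋊ Z_2 of order 2·(2!)² = 8. This group acts transitively on the 4 vertices.

Yes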